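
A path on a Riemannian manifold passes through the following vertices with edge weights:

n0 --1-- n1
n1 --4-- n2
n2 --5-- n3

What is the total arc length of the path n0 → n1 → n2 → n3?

Arc length = 1 + 4 + 5 = 10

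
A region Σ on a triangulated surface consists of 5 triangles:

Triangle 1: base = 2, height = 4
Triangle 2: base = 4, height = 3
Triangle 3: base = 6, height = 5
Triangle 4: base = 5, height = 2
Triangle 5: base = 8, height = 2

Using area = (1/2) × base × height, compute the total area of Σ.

(1/2)×2×4 + (1/2)×4×3 + (1/2)×6×5 + (1/2)×5×2 + (1/2)×8×2 = 38.0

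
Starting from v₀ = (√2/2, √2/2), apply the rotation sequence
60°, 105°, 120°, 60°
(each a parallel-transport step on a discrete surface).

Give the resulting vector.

Total rotation: 60° + 105° + 120° + 60° = 345° ≡ -15° (mod 360°). Final vector: (0.8660, 0.5000)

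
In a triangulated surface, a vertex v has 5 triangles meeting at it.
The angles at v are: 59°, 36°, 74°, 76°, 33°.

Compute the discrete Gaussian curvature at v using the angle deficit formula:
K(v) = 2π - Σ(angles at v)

Sum of angles = 278°. K = 360° - 278° = 82° = 41π/90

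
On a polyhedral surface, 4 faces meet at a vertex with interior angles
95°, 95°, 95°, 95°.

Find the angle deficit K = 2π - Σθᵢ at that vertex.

Sum of angles = 380°. K = 360° - 380° = -20° = -π/9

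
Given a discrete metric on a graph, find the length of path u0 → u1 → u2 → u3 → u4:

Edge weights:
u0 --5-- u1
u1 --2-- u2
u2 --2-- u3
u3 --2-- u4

Arc length = 5 + 2 + 2 + 2 = 11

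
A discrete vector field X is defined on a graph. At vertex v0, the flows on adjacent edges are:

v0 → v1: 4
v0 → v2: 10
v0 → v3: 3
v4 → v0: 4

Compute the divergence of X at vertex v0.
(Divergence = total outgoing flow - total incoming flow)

Divergence = sum of outgoing flows = 4 + 10 + 3 + (-4) = 13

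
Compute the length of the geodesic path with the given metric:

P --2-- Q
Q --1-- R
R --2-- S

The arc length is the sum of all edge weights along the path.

Arc length = 2 + 1 + 2 = 5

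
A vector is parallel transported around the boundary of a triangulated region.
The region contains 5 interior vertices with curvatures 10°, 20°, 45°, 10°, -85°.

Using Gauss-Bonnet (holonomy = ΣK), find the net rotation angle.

Holonomy = total enclosed curvature = 10° + 20° + 45° + 10° + (-85°) = 0°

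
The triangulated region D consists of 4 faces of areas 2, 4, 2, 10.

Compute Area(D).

2 + 4 + 2 + 10 = 18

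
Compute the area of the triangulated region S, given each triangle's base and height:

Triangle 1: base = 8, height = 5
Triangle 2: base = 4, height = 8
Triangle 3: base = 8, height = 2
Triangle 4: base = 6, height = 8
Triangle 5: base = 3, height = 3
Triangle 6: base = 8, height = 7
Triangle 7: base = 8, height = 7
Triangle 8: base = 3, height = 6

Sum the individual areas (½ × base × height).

(1/2)×8×5 + (1/2)×4×8 + (1/2)×8×2 + (1/2)×6×8 + (1/2)×3×3 + (1/2)×8×7 + (1/2)×8×7 + (1/2)×3×6 = 137.5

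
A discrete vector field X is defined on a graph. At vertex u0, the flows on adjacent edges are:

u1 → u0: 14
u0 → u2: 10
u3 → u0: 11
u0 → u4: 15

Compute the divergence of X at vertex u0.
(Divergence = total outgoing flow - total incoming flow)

Divergence = sum of outgoing flows = (-14) + 10 + (-11) + 15 = 0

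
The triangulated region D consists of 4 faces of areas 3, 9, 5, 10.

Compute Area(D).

3 + 9 + 5 + 10 = 27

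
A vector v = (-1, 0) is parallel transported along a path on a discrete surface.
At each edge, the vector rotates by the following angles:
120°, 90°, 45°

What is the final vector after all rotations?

Total rotation: 120° + 90° + 45° = 255° ≡ -105° (mod 360°). Final vector: (0.2588, 0.9659)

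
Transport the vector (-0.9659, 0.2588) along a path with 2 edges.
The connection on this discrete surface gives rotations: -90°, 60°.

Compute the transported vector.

Total rotation: (-90°) + 60° = -30°. Final vector: (-0.7071, 0.7071)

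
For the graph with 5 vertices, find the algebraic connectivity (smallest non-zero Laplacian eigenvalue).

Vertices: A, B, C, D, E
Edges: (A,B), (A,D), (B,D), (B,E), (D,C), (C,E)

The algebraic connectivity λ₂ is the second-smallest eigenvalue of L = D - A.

Degrees: deg(A) = 2, deg(B) = 3, deg(C) = 2, deg(D) = 3, deg(E) = 2.
L = D − A with rows/columns ordered (A, B, C, D, E):
  [ 2, -1,  0, -1,  0]
  [-1,  3,  0, -1, -1]
  [ 0,  0,  2, -1, -1]
  [-1, -1, -1,  3,  0]
  [ 0, -1, -1,  0,  2]
Characteristic polynomial: det(λI − L) = λ(λ² − 5λ + 5)(λ² − 7λ + 11).
Roots: λ = 0; (λ² − 5λ + 5) = 0 ⇒ λ = (5 ± √5)/2 ≈ 1.382, 3.618; (λ² − 7λ + 11) = 0 ⇒ λ = (7 ± √5)/2 ≈ 2.382, 4.618.
(Check: the roots sum (with multiplicity) to 12, matching trace L = Σdeg = 2·6 = 12.)
Laplacian eigenvalues: [0.0, 1.382, 2.382, 3.618, 4.618]. Algebraic connectivity (smallest non-zero eigenvalue) = 1.382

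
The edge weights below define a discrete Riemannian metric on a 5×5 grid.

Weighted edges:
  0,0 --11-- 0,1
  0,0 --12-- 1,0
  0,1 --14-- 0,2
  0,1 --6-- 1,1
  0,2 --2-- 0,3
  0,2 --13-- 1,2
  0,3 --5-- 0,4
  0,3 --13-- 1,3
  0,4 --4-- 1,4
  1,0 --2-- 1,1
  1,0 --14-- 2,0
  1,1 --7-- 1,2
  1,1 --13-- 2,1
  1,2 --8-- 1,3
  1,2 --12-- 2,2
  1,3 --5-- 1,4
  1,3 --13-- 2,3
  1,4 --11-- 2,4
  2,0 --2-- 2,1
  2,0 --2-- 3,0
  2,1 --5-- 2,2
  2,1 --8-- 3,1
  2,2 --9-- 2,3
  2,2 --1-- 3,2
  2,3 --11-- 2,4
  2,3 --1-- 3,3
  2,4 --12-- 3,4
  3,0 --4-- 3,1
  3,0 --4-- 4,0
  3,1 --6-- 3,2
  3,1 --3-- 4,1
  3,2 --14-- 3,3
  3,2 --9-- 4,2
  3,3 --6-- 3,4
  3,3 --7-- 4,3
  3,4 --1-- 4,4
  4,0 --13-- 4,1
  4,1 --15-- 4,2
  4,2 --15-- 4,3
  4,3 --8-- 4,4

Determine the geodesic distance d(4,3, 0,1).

Shortest path: 4,3 → 3,3 → 2,3 → 2,2 → 2,1 → 1,1 → 0,1, total weight = 41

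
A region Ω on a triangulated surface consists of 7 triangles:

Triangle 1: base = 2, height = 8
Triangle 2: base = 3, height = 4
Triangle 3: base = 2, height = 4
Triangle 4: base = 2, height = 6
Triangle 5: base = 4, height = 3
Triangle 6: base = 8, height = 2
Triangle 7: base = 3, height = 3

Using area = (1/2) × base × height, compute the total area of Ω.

(1/2)×2×8 + (1/2)×3×4 + (1/2)×2×4 + (1/2)×2×6 + (1/2)×4×3 + (1/2)×8×2 + (1/2)×3×3 = 42.5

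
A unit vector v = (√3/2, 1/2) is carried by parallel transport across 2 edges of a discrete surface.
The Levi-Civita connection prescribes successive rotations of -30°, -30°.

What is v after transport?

Total rotation: (-30°) + (-30°) = -60°. Final vector: (0.8660, -0.5000)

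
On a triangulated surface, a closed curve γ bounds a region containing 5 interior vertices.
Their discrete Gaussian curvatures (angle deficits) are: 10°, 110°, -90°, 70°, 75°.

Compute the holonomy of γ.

Holonomy = total enclosed curvature = 10° + 110° + (-90°) + 70° + 75° = 175°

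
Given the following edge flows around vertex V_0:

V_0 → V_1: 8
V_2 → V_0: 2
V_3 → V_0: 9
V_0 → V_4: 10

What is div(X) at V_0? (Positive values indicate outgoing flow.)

Divergence = sum of outgoing flows = 8 + (-2) + (-9) + 10 = 7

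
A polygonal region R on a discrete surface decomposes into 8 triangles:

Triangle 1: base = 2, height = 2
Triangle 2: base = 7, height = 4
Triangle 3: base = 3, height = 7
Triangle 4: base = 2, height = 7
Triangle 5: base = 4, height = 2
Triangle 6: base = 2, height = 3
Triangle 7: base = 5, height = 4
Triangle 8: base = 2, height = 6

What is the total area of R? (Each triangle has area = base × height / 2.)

(1/2)×2×2 + (1/2)×7×4 + (1/2)×3×7 + (1/2)×2×7 + (1/2)×4×2 + (1/2)×2×3 + (1/2)×5×4 + (1/2)×2×6 = 56.5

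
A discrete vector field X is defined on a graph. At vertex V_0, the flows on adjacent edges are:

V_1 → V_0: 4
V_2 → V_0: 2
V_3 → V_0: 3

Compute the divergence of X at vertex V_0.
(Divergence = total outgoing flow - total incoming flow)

Divergence = sum of outgoing flows = (-4) + (-2) + (-3) = -9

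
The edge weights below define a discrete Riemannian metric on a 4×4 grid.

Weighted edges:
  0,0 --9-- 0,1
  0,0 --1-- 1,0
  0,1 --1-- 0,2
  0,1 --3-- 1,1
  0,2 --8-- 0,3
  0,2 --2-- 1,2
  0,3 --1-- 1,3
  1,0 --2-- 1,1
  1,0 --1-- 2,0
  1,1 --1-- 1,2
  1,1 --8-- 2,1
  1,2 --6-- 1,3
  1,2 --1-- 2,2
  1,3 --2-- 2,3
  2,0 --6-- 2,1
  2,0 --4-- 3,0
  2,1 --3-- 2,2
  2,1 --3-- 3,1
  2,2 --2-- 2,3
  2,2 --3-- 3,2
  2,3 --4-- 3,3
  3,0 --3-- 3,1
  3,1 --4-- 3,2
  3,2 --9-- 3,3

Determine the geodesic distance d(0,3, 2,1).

Shortest path: 0,3 → 1,3 → 2,3 → 2,2 → 2,1, total weight = 8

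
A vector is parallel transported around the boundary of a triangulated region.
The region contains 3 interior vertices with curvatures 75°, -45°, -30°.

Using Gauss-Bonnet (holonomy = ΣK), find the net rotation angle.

Holonomy = total enclosed curvature = 75° + (-45°) + (-30°) = 0°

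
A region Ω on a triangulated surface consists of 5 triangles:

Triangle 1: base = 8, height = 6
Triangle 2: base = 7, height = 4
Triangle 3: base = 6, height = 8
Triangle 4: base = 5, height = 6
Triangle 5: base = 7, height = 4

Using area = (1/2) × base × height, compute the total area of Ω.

(1/2)×8×6 + (1/2)×7×4 + (1/2)×6×8 + (1/2)×5×6 + (1/2)×7×4 = 91.0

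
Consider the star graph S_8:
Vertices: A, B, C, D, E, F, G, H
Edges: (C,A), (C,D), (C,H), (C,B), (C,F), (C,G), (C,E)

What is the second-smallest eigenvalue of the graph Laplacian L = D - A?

The star S_8 is the complete bipartite graph K_{1,7} (one hub of degree 7, 7 leaves of degree 1). The Laplacian spectrum of K_{p,q} is 0, p (multiplicity q−1), q (multiplicity p−1), p+q. With p = 1, q = 7: 0 once, 1 with multiplicity 6, and 8 once. (Check: trace L = sum of degrees = 14 = 6·1 + 8.)
Laplacian eigenvalues: [0.0, 1.0, 1.0, 1.0, 1.0, 1.0, 1.0, 8.0]. Algebraic connectivity (smallest non-zero eigenvalue) = 1.0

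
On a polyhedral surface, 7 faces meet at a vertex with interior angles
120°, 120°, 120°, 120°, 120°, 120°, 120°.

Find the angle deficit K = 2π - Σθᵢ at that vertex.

Sum of angles = 840°. K = 360° - 840° = -480° = -8π/3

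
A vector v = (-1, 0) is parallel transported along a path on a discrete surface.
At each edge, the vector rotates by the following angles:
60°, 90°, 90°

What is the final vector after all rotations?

Total rotation: 60° + 90° + 90° = 240° ≡ -120° (mod 360°). Final vector: (0.5000, 0.8660)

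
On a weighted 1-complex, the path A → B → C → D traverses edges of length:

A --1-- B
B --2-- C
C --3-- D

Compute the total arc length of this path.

Arc length = 1 + 2 + 3 = 6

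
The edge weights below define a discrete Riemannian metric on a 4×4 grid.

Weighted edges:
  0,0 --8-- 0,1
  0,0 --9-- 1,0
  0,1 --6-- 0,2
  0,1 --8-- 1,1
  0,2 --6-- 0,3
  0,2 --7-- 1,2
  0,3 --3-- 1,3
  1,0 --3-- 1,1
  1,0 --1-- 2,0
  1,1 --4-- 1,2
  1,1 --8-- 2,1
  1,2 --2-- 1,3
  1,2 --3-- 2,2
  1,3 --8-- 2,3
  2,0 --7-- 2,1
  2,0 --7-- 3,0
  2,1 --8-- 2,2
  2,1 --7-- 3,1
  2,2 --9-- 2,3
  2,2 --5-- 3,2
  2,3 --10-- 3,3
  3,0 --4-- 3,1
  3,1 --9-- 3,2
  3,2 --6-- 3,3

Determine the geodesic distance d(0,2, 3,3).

Shortest path: 0,2 → 1,2 → 2,2 → 3,2 → 3,3, total weight = 21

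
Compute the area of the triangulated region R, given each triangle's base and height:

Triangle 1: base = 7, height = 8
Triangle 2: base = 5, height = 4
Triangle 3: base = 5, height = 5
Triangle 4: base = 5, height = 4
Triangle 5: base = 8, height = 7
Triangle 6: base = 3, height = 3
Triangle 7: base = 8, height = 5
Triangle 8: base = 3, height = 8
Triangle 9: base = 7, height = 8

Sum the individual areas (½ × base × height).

(1/2)×7×8 + (1/2)×5×4 + (1/2)×5×5 + (1/2)×5×4 + (1/2)×8×7 + (1/2)×3×3 + (1/2)×8×5 + (1/2)×3×8 + (1/2)×7×8 = 153.0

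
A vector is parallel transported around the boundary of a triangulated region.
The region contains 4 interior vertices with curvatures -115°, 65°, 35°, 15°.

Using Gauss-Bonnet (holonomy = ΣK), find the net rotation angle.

Holonomy = total enclosed curvature = (-115°) + 65° + 35° + 15° = 0°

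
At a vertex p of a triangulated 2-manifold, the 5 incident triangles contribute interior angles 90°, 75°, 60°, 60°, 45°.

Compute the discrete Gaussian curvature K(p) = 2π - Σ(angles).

Sum of angles = 330°. K = 360° - 330° = 30°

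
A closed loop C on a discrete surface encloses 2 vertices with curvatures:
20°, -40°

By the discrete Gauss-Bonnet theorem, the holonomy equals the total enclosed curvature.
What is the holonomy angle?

Holonomy = total enclosed curvature = 20° + (-40°) = -20°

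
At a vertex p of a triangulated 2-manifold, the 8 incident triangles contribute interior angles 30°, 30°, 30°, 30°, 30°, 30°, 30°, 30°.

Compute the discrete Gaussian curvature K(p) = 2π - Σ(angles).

Sum of angles = 240°. K = 360° - 240° = 120° = 2π/3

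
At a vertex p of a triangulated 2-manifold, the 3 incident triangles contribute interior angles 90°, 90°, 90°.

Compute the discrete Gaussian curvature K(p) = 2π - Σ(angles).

Sum of angles = 270°. K = 360° - 270° = 90° = π/2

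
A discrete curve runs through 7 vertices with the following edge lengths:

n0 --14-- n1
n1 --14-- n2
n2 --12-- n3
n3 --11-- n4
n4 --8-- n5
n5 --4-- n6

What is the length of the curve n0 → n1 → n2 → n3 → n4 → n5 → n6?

Arc length = 14 + 14 + 12 + 11 + 8 + 4 = 63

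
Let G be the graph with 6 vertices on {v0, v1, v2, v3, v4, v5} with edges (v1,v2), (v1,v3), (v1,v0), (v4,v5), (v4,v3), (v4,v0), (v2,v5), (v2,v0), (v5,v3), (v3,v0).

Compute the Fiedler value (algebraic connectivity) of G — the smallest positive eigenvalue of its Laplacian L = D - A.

Degrees: deg(v0) = 4, deg(v1) = 3, deg(v2) = 3, deg(v3) = 4, deg(v4) = 3, deg(v5) = 3.
L = D − A with rows/columns ordered (v0, v1, v2, v3, v4, v5):
  [ 4, -1, -1, -1, -1,  0]
  [-1,  3, -1, -1,  0,  0]
  [-1, -1,  3,  0,  0, -1]
  [-1, -1,  0,  4, -1, -1]
  [-1,  0,  0, -1,  3, -1]
  [ 0,  0, -1, -1, -1,  3]
Characteristic polynomial: det(λI − L) = λ(λ² − 8λ + 13)(λ − 3)(λ − 4)(λ − 5).
Roots: λ = 0; (λ² − 8λ + 13) = 0 ⇒ λ = 4 ± √3 ≈ 2.2679, 5.7321; (λ − 3) = 0 ⇒ λ = 3; (λ − 4) = 0 ⇒ λ = 4; (λ − 5) = 0 ⇒ λ = 5.
(Check: the roots sum (with multiplicity) to 20, matching trace L = Σdeg = 2·10 = 20.)
Laplacian eigenvalues: [0.0, 2.2679, 3.0, 4.0, 5.0, 5.7321]. Algebraic connectivity (smallest non-zero eigenvalue) = 2.2679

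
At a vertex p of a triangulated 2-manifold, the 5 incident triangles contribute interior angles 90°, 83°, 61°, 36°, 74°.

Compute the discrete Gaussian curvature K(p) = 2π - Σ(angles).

Sum of angles = 344°. K = 360° - 344° = 16° = 4π/45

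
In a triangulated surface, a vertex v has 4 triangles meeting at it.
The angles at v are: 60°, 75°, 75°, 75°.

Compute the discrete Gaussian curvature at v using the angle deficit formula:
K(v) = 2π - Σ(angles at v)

Sum of angles = 285°. K = 360° - 285° = 75°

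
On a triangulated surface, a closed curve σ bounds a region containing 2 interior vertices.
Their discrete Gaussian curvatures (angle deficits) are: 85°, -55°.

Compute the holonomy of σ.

Holonomy = total enclosed curvature = 85° + (-55°) = 30°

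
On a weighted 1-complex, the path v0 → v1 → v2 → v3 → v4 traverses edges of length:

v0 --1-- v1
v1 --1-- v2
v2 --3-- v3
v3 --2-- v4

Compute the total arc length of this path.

Arc length = 1 + 1 + 3 + 2 = 7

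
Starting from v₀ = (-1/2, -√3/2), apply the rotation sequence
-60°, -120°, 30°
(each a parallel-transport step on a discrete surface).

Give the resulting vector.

Total rotation: (-60°) + (-120°) + 30° = -150°. Final vector: (0, 1)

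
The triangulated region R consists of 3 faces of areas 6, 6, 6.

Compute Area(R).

6 + 6 + 6 = 18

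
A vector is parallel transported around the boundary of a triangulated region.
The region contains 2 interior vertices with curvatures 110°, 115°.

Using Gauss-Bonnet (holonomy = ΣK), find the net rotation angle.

Holonomy = total enclosed curvature = 110° + 115° = 225°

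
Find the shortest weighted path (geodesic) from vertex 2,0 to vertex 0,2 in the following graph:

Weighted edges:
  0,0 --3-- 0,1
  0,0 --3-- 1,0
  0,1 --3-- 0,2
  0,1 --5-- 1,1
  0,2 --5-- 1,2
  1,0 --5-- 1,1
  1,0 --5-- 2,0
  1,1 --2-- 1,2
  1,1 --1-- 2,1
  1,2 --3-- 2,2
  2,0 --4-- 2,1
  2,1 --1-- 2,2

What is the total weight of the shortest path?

Shortest path: 2,0 → 2,1 → 1,1 → 1,2 → 0,2, total weight = 12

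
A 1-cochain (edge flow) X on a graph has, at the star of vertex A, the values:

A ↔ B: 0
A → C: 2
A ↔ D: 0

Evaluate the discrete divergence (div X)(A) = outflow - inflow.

Divergence = sum of outgoing flows = 0 + 2 + 0 = 2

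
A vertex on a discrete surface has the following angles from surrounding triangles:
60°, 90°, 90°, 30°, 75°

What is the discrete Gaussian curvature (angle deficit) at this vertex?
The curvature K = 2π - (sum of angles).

Sum of angles = 345°. K = 360° - 345° = 15°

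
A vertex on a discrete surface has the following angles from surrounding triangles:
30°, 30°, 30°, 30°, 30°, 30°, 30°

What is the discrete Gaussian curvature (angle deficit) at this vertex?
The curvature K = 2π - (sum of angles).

Sum of angles = 210°. K = 360° - 210° = 150°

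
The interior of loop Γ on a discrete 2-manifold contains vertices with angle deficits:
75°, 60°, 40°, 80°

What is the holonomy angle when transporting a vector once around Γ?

Holonomy = total enclosed curvature = 75° + 60° + 40° + 80° = 255°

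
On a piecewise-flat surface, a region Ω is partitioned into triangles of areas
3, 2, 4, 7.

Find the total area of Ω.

3 + 2 + 4 + 7 = 16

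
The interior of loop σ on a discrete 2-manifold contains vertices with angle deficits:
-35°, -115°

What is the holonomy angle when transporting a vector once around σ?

Holonomy = total enclosed curvature = (-35°) + (-115°) = -150°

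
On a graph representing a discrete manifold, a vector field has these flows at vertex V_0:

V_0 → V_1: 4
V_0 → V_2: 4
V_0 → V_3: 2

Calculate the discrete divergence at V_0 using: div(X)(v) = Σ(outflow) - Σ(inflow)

Divergence = sum of outgoing flows = 4 + 4 + 2 = 10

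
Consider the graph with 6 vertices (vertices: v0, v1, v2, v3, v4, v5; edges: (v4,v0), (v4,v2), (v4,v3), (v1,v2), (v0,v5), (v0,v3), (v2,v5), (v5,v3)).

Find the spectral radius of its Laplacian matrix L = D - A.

Degrees: deg(v0) = 3, deg(v1) = 1, deg(v2) = 3, deg(v3) = 3, deg(v4) = 3, deg(v5) = 3.
L = D − A with rows/columns ordered (v0, v1, v2, v3, v4, v5):
  [ 3,  0,  0, -1, -1, -1]
  [ 0,  1, -1,  0,  0,  0]
  [ 0, -1,  3,  0, -1, -1]
  [-1,  0,  0,  3, -1, -1]
  [-1,  0, -1, -1,  3,  0]
  [-1,  0, -1, -1,  0,  3]
Characteristic polynomial: det(λI − L) = λ(λ² − 6λ + 4)(λ − 3)²(λ − 4).
Roots: λ = 0; (λ² − 6λ + 4) = 0 ⇒ λ = 3 ± √5 ≈ 0.7639, 5.2361; (λ − 3) = 0 ⇒ λ = 3 (multiplicity 2); (λ − 4) = 0 ⇒ λ = 4.
(Check: the roots sum (with multiplicity) to 16, matching trace L = Σdeg = 2·8 = 16.)
Laplacian eigenvalues: [0.0, 0.7639, 3.0, 3.0, 4.0, 5.2361]. Largest eigenvalue (spectral radius) = 5.2361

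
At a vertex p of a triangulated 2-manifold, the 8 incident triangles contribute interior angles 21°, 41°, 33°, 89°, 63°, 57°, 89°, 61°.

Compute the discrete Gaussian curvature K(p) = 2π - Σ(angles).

Sum of angles = 454°. K = 360° - 454° = -94° = -47π/90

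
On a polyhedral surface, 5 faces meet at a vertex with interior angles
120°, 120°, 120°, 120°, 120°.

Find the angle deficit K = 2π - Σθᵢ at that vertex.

Sum of angles = 600°. K = 360° - 600° = -240°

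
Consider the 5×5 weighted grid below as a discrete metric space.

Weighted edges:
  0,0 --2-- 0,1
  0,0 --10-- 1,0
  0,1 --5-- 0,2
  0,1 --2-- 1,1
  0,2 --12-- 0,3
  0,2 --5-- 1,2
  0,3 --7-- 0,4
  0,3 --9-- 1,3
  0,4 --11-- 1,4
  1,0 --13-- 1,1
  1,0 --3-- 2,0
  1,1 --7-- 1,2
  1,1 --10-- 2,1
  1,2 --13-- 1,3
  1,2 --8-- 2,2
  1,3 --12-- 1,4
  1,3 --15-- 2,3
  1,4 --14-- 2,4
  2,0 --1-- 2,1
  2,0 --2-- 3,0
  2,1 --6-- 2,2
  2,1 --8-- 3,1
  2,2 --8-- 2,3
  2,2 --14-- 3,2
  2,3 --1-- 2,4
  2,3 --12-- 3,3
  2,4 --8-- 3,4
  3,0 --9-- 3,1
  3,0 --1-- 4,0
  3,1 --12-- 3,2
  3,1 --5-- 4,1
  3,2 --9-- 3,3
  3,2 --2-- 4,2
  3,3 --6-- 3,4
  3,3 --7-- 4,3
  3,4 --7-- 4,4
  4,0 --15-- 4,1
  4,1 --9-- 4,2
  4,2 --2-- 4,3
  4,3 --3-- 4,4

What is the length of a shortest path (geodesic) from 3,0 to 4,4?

Shortest path: 3,0 → 3,1 → 4,1 → 4,2 → 4,3 → 4,4, total weight = 28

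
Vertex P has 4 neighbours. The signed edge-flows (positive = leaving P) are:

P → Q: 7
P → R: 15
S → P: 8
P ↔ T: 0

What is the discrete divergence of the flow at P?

Divergence = sum of outgoing flows = 7 + 15 + (-8) + 0 = 14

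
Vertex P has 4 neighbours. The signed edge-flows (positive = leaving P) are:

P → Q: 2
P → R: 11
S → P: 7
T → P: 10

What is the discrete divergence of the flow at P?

Divergence = sum of outgoing flows = 2 + 11 + (-7) + (-10) = -4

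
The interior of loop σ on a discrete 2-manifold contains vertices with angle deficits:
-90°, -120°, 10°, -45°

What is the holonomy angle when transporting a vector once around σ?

Holonomy = total enclosed curvature = (-90°) + (-120°) + 10° + (-45°) = -245°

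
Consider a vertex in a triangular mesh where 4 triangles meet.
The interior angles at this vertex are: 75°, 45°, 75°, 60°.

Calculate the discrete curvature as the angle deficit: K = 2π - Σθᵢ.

Sum of angles = 255°. K = 360° - 255° = 105°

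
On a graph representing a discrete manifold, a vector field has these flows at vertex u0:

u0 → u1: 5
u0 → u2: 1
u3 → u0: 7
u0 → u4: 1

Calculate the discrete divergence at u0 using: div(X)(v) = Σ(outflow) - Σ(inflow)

Divergence = sum of outgoing flows = 5 + 1 + (-7) + 1 = 0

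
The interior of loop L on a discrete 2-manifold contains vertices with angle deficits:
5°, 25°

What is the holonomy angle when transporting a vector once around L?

Holonomy = total enclosed curvature = 5° + 25° = 30°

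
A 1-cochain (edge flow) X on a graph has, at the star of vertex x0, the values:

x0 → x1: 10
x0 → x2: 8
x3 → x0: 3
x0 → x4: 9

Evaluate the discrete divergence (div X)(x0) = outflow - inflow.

Divergence = sum of outgoing flows = 10 + 8 + (-3) + 9 = 24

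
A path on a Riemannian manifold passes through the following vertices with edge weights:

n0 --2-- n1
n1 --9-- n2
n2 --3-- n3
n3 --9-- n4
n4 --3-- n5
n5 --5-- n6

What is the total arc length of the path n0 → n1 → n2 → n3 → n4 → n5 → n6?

Arc length = 2 + 9 + 3 + 9 + 3 + 5 = 31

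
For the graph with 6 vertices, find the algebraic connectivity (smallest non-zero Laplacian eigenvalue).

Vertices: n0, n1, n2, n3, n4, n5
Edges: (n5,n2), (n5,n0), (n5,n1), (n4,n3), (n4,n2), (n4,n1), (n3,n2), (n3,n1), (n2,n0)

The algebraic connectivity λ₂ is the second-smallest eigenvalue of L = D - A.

Degrees: deg(n0) = 2, deg(n1) = 3, deg(n2) = 4, deg(n3) = 3, deg(n4) = 3, deg(n5) = 3.
L = D − A with rows/columns ordered (n0, n1, n2, n3, n4, n5):
  [ 2,  0, -1,  0,  0, -1]
  [ 0,  3,  0, -1, -1, -1]
  [-1,  0,  4, -1, -1, -1]
  [ 0, -1, -1,  3, -1,  0]
  [ 0, -1, -1, -1,  3,  0]
  [-1, -1, -1,  0,  0,  3]
Characteristic polynomial: det(λI − L) = λ(λ² − 7λ + 8)(λ − 3)(λ − 4)².
Roots: λ = 0; (λ² − 7λ + 8) = 0 ⇒ λ = (7 ± √17)/2 ≈ 1.4384, 5.5616; (λ − 3) = 0 ⇒ λ = 3; (λ − 4) = 0 ⇒ λ = 4 (multiplicity 2).
(Check: the roots sum (with multiplicity) to 18, matching trace L = Σdeg = 2·9 = 18.)
Laplacian eigenvalues: [0.0, 1.4384, 3.0, 4.0, 4.0, 5.5616]. Algebraic connectivity (smallest non-zero eigenvalue) = 1.4384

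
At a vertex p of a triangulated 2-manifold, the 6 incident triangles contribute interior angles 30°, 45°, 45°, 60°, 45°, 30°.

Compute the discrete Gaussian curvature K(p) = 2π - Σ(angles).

Sum of angles = 255°. K = 360° - 255° = 105° = 7π/12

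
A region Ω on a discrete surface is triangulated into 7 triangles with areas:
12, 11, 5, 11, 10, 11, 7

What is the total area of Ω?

12 + 11 + 5 + 11 + 10 + 11 + 7 = 67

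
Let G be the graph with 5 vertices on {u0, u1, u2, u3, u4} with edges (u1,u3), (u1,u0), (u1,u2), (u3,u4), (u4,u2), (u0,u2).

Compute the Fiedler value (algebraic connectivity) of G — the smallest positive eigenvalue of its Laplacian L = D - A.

Degrees: deg(u0) = 2, deg(u1) = 3, deg(u2) = 3, deg(u3) = 2, deg(u4) = 2.
L = D − A with rows/columns ordered (u0, u1, u2, u3, u4):
  [ 2, -1, -1,  0,  0]
  [-1,  3, -1, -1,  0]
  [-1, -1,  3,  0, -1]
  [ 0, -1,  0,  2, -1]
  [ 0,  0, -1, -1,  2]
Characteristic polynomial: det(λI − L) = λ(λ² − 5λ + 5)(λ² − 7λ + 11).
Roots: λ = 0; (λ² − 5λ + 5) = 0 ⇒ λ = (5 ± √5)/2 ≈ 1.382, 3.618; (λ² − 7λ + 11) = 0 ⇒ λ = (7 ± √5)/2 ≈ 2.382, 4.618.
(Check: the roots sum (with multiplicity) to 12, matching trace L = Σdeg = 2·6 = 12.)
Laplacian eigenvalues: [0.0, 1.382, 2.382, 3.618, 4.618]. Algebraic connectivity (smallest non-zero eigenvalue) = 1.382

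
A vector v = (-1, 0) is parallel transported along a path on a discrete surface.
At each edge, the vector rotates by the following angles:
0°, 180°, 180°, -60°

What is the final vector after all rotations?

Total rotation: 0° + 180° + 180° + (-60°) = 300° ≡ -60° (mod 360°). Final vector: (-0.5000, 0.8660)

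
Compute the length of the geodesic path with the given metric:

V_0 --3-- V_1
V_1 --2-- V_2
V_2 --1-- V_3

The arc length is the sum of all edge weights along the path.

Arc length = 3 + 2 + 1 = 6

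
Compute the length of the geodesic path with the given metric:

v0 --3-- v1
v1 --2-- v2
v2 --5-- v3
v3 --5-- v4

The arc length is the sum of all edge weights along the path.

Arc length = 3 + 2 + 5 + 5 = 15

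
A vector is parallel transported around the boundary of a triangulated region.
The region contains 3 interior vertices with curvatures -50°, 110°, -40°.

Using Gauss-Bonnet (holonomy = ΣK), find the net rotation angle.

Holonomy = total enclosed curvature = (-50°) + 110° + (-40°) = 20°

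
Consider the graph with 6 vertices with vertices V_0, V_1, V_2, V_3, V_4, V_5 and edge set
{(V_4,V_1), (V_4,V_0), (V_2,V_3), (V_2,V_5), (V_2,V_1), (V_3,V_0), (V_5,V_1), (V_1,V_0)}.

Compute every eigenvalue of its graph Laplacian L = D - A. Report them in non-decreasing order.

Degrees: deg(V_0) = 3, deg(V_1) = 4, deg(V_2) = 3, deg(V_3) = 2, deg(V_4) = 2, deg(V_5) = 2.
L = D − A with rows/columns ordered (V_0, V_1, V_2, V_3, V_4, V_5):
  [ 3, -1,  0, -1, -1,  0]
  [-1,  4, -1,  0, -1, -1]
  [ 0, -1,  3, -1,  0, -1]
  [-1,  0, -1,  2,  0,  0]
  [-1, -1,  0,  0,  2,  0]
  [ 0, -1, -1,  0,  0,  2]
Characteristic polynomial: det(λI − L) = λ(λ² − 5λ + 5)(λ² − 7λ + 9)(λ − 4).
Roots: λ = 0; (λ² − 5λ + 5) = 0 ⇒ λ = (5 ± √5)/2 ≈ 1.382, 3.618; (λ² − 7λ + 9) = 0 ⇒ λ = (7 ± √13)/2 ≈ 1.6972, 5.3028; (λ − 4) = 0 ⇒ λ = 4.
(Check: the roots sum (with multiplicity) to 16, matching trace L = Σdeg = 2·8 = 16.)
Laplacian eigenvalues (increasing order): [0.0, 1.382, 1.6972, 3.618, 4.0, 5.3028]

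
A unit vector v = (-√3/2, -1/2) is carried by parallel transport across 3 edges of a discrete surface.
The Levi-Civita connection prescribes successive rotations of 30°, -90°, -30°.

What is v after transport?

Total rotation: 30° + (-90°) + (-30°) = -90°. Final vector: (-0.5000, 0.8660)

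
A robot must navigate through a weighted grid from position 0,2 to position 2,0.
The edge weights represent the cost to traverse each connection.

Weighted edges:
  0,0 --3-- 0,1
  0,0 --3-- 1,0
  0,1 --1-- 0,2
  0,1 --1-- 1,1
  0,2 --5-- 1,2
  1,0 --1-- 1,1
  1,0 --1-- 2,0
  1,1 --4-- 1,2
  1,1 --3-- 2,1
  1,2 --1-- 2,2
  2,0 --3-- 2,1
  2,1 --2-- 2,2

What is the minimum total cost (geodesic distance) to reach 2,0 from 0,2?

Shortest path: 0,2 → 0,1 → 1,1 → 1,0 → 2,0, total weight = 4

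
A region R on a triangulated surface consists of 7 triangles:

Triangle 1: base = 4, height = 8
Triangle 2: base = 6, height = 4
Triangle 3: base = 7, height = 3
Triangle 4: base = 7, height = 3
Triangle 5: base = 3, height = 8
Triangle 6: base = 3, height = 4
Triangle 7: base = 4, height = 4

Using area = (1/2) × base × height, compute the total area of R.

(1/2)×4×8 + (1/2)×6×4 + (1/2)×7×3 + (1/2)×7×3 + (1/2)×3×8 + (1/2)×3×4 + (1/2)×4×4 = 75.0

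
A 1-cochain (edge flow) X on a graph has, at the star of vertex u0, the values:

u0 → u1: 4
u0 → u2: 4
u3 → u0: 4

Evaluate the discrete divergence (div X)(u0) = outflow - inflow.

Divergence = sum of outgoing flows = 4 + 4 + (-4) = 4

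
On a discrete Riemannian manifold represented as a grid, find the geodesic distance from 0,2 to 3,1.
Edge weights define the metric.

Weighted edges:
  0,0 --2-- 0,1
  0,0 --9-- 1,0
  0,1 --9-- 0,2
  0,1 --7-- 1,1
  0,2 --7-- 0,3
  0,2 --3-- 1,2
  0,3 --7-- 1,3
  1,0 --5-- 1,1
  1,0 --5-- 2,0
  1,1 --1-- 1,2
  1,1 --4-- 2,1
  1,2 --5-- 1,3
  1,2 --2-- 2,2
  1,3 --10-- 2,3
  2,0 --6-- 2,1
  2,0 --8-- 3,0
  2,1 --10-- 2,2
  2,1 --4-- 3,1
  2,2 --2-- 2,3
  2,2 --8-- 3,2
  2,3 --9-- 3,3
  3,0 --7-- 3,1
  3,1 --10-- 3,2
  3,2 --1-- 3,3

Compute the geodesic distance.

Shortest path: 0,2 → 1,2 → 1,1 → 2,1 → 3,1, total weight = 12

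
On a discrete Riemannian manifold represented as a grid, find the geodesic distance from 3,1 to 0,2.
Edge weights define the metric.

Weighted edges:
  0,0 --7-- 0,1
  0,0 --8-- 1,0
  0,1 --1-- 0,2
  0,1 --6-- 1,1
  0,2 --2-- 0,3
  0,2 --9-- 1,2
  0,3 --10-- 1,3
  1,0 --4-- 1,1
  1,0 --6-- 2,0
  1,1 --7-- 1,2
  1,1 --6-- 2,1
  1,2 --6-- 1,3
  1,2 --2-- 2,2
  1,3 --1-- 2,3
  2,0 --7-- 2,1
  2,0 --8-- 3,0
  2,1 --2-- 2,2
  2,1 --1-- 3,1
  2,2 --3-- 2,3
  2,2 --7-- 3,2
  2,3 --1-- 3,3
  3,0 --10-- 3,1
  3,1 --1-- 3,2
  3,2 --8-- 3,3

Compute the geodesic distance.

Shortest path: 3,1 → 2,1 → 2,2 → 1,2 → 0,2, total weight = 14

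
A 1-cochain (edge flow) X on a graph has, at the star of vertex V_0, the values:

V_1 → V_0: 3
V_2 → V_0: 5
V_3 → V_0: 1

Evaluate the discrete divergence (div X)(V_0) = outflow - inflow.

Divergence = sum of outgoing flows = (-3) + (-5) + (-1) = -9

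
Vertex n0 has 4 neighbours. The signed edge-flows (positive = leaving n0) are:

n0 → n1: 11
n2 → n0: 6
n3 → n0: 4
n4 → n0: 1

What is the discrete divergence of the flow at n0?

Divergence = sum of outgoing flows = 11 + (-6) + (-4) + (-1) = 0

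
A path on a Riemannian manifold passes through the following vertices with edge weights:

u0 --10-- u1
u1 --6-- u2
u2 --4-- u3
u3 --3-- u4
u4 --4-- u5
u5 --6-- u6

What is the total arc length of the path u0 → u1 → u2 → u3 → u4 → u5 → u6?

Arc length = 10 + 6 + 4 + 3 + 4 + 6 = 33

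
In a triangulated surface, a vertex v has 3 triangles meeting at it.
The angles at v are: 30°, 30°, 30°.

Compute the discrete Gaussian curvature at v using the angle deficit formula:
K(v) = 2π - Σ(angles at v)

Sum of angles = 90°. K = 360° - 90° = 270°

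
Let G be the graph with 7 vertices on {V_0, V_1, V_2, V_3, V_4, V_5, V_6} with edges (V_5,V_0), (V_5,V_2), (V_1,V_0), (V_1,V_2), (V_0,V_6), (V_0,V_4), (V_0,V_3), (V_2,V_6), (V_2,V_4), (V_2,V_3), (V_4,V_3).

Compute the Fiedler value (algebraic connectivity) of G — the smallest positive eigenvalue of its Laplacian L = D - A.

Degrees: deg(V_0) = 5, deg(V_1) = 2, deg(V_2) = 5, deg(V_3) = 3, deg(V_4) = 3, deg(V_5) = 2, deg(V_6) = 2.
L = D − A with rows/columns ordered (V_0, V_1, V_2, V_3, V_4, V_5, V_6):
  [ 5, -1,  0, -1, -1, -1, -1]
  [-1,  2, -1,  0,  0,  0,  0]
  [ 0, -1,  5, -1, -1, -1, -1]
  [-1,  0, -1,  3, -1,  0,  0]
  [-1,  0, -1, -1,  3,  0,  0]
  [-1,  0, -1,  0,  0,  2,  0]
  [-1,  0, -1,  0,  0,  0,  2]
Characteristic polynomial: det(λI − L) = λ(λ − 2)³(λ − 4)(λ − 5)(λ − 7).
Roots: λ = 0; (λ − 2) = 0 ⇒ λ = 2 (multiplicity 3); (λ − 4) = 0 ⇒ λ = 4; (λ − 5) = 0 ⇒ λ = 5; (λ − 7) = 0 ⇒ λ = 7.
(Check: the roots sum (with multiplicity) to 22, matching trace L = Σdeg = 2·11 = 22.)
Laplacian eigenvalues: [0.0, 2.0, 2.0, 2.0, 4.0, 5.0, 7.0]. Algebraic connectivity (smallest non-zero eigenvalue) = 2.0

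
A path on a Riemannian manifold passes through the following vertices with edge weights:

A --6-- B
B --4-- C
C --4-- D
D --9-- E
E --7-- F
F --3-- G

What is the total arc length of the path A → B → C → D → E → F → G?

Arc length = 6 + 4 + 4 + 9 + 7 + 3 = 33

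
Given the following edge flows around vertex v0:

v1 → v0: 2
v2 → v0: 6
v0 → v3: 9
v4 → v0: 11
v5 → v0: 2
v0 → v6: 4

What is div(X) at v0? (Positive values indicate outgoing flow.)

Divergence = sum of outgoing flows = (-2) + (-6) + 9 + (-11) + (-2) + 4 = -8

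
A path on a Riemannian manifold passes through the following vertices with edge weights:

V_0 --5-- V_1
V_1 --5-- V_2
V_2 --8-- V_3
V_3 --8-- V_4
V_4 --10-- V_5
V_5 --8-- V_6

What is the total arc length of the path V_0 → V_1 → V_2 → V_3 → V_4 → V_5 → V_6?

Arc length = 5 + 5 + 8 + 8 + 10 + 8 = 44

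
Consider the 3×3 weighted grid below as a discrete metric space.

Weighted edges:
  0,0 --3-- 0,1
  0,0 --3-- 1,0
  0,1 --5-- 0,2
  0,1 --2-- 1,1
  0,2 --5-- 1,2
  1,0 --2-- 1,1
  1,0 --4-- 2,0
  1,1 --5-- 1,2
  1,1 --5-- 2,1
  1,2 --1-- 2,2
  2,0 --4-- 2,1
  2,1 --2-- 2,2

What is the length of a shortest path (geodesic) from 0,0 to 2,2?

Shortest path: 0,0 → 0,1 → 1,1 → 1,2 → 2,2, total weight = 11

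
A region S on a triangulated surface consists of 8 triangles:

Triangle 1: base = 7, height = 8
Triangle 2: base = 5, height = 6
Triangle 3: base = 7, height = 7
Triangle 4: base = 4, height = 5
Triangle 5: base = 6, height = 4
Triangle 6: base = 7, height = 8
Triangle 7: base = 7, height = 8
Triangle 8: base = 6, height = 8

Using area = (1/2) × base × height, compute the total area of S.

(1/2)×7×8 + (1/2)×5×6 + (1/2)×7×7 + (1/2)×4×5 + (1/2)×6×4 + (1/2)×7×8 + (1/2)×7×8 + (1/2)×6×8 = 169.5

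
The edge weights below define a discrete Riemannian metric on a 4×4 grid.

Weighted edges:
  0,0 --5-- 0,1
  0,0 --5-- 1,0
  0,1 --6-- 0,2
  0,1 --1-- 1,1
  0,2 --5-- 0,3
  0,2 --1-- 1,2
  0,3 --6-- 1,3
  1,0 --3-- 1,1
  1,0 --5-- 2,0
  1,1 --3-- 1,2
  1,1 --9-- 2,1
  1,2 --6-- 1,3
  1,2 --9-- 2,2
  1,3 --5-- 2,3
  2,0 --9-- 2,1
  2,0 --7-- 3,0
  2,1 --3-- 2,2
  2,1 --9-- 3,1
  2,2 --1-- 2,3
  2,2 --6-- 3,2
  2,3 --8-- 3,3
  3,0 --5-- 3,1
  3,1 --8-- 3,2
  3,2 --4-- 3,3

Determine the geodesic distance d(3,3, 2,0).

Shortest path: 3,3 → 2,3 → 2,2 → 2,1 → 2,0, total weight = 21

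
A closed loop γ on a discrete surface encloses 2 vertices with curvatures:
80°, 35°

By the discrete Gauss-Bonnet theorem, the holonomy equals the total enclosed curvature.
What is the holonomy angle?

Holonomy = total enclosed curvature = 80° + 35° = 115°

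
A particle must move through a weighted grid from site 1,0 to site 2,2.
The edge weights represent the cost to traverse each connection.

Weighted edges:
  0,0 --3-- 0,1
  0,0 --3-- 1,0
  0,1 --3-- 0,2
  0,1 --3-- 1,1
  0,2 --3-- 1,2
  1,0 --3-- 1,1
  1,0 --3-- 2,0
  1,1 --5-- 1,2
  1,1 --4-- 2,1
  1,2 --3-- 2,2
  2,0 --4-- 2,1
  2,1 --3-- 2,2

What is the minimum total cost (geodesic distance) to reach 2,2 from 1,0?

Shortest path: 1,0 → 1,1 → 2,1 → 2,2, total weight = 10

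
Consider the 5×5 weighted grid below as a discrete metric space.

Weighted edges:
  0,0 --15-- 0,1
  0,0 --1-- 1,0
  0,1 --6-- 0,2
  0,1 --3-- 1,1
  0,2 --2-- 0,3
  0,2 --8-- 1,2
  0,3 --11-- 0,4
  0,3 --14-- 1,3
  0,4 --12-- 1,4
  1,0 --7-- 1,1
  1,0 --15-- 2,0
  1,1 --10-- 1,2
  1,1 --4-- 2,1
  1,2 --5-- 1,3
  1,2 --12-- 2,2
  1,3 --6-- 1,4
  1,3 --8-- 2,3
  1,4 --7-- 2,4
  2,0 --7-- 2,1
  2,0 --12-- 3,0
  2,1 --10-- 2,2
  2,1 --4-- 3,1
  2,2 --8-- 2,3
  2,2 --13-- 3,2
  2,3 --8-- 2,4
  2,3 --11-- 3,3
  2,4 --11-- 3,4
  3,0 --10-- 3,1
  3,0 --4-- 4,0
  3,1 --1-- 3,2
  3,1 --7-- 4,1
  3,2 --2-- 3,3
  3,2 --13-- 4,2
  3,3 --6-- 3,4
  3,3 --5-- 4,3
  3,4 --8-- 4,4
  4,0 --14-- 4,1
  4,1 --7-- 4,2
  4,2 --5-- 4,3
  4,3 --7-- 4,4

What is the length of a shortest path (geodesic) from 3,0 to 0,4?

Shortest path: 3,0 → 3,1 → 2,1 → 1,1 → 0,1 → 0,2 → 0,3 → 0,4, total weight = 40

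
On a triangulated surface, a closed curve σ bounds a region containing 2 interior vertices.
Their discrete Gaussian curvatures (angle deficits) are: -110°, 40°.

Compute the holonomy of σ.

Holonomy = total enclosed curvature = (-110°) + 40° = -70°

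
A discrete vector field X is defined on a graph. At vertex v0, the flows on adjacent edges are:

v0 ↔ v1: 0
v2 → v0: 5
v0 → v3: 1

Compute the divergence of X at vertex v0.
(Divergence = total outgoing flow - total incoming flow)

Divergence = sum of outgoing flows = 0 + (-5) + 1 = -4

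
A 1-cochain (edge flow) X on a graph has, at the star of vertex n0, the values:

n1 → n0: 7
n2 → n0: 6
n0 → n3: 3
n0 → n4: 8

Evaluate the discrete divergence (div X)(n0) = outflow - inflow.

Divergence = sum of outgoing flows = (-7) + (-6) + 3 + 8 = -2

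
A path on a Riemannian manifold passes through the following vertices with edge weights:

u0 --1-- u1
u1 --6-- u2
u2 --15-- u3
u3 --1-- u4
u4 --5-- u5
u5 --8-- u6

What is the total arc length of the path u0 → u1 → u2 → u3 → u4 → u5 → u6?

Arc length = 1 + 6 + 15 + 1 + 5 + 8 = 36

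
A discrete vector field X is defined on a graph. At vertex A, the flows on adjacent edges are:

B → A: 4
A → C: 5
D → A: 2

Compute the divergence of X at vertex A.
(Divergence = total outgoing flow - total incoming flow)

Divergence = sum of outgoing flows = (-4) + 5 + (-2) = -1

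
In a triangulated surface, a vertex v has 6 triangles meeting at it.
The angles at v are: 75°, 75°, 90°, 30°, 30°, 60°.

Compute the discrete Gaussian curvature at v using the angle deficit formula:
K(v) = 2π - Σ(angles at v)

Sum of angles = 360°. K = 360° - 360° = 0°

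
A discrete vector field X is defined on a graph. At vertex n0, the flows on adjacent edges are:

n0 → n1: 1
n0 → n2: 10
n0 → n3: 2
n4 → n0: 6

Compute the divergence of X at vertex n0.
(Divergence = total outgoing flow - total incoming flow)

Divergence = sum of outgoing flows = 1 + 10 + 2 + (-6) = 7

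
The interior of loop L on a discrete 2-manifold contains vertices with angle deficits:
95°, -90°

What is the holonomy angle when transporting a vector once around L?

Holonomy = total enclosed curvature = 95° + (-90°) = 5°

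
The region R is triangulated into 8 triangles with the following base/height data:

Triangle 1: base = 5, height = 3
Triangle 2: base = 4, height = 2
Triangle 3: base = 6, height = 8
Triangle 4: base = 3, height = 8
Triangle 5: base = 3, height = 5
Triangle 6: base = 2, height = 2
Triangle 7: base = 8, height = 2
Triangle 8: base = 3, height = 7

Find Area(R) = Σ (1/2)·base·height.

(1/2)×5×3 + (1/2)×4×2 + (1/2)×6×8 + (1/2)×3×8 + (1/2)×3×5 + (1/2)×2×2 + (1/2)×8×2 + (1/2)×3×7 = 75.5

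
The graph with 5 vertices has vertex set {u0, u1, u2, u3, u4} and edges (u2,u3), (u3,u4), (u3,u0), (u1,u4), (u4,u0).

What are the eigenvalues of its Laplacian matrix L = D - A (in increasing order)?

Degrees: deg(u0) = 2, deg(u1) = 1, deg(u2) = 1, deg(u3) = 3, deg(u4) = 3.
L = D − A with rows/columns ordered (u0, u1, u2, u3, u4):
  [ 2,  0,  0, -1, -1]
  [ 0,  1,  0,  0, -1]
  [ 0,  0,  1, -1,  0]
  [-1,  0, -1,  3, -1]
  [-1, -1,  0, -1,  3]
Characteristic polynomial: det(λI − L) = λ(λ² − 5λ + 3)(λ² − 5λ + 5).
Roots: λ = 0; (λ² − 5λ + 3) = 0 ⇒ λ = (5 ± √13)/2 ≈ 0.6972, 4.3028; (λ² − 5λ + 5) = 0 ⇒ λ = (5 ± √5)/2 ≈ 1.382, 3.618.
(Check: the roots sum (with multiplicity) to 10, matching trace L = Σdeg = 2·5 = 10.)
Laplacian eigenvalues (increasing order): [0.0, 0.6972, 1.382, 3.618, 4.3028]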